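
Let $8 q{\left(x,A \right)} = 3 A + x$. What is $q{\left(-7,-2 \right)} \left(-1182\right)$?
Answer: $\frac{7683}{4} \approx 1920.8$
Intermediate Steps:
$q{\left(x,A \right)} = \frac{x}{8} + \frac{3 A}{8}$ ($q{\left(x,A \right)} = \frac{3 A + x}{8} = \frac{x + 3 A}{8} = \frac{x}{8} + \frac{3 A}{8}$)
$q{\left(-7,-2 \right)} \left(-1182\right) = \left(\frac{1}{8} \left(-7\right) + \frac{3}{8} \left(-2\right)\right) \left(-1182\right) = \left(- \frac{7}{8} - \frac{3}{4}\right) \left(-1182\right) = \left(- \frac{13}{8}\right) \left(-1182\right) = \frac{7683}{4}$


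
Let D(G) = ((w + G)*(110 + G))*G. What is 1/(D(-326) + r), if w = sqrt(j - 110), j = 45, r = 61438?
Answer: -11447089/262232841572162 - 17604*I*sqrt(65)/131116420786081 ≈ -4.3652e-8 - 1.0825e-9*I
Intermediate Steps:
w = I*sqrt(65) (w = sqrt(45 - 110) = sqrt(-65) = I*sqrt(65) ≈ 8.0623*I)
D(G) = G*(110 + G)*(G + I*sqrt(65)) (D(G) = ((I*sqrt(65) + G)*(110 + G))*G = ((G + I*sqrt(65))*(110 + G))*G = ((110 + G)*(G + I*sqrt(65)))*G = G*(110 + G)*(G + I*sqrt(65)))
1/(D(-326) + r) = 1/(-326*((-326)**2 + 110*(-326) + 110*I*sqrt(65) + I*(-326)*sqrt(65)) + 61438) = 1/(-326*(106276 - 35860 + 110*I*sqrt(65) - 326*I*sqrt(65)) + 61438) = 1/(-326*(70416 - 216*I*sqrt(65)) + 61438) = 1/((-22955616 + 70416*I*sqrt(65)) + 61438) = 1/(-22894178 + 70416*I*sqrt(65))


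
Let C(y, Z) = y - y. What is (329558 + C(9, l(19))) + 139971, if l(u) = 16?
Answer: 469529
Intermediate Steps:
C(y, Z) = 0
(329558 + C(9, l(19))) + 139971 = (329558 + 0) + 139971 = 329558 + 139971 = 469529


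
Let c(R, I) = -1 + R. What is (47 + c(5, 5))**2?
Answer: 2601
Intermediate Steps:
(47 + c(5, 5))**2 = (47 + (-1 + 5))**2 = (47 + 4)**2 = 51**2 = 2601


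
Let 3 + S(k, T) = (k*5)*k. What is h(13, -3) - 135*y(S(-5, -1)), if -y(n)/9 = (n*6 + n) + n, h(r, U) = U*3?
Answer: 1185831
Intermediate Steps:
S(k, T) = -3 + 5*k² (S(k, T) = -3 + (k*5)*k = -3 + (5*k)*k = -3 + 5*k²)
h(r, U) = 3*U
y(n) = -72*n (y(n) = -9*((n*6 + n) + n) = -9*((6*n + n) + n) = -9*(7*n + n) = -72*n)
h(13, -3) - 135*y(S(-5, -1)) = 3*(-3) - (-9720)*(-3 + 5*(-5)²) = -9 - (-9720)*(-3 + 5*25) = -9 - (-9720)*(-3 + 125) = -9 - (-9720)*122 = -9 - 135*(-8784) = -9 + 1185840 = 1185831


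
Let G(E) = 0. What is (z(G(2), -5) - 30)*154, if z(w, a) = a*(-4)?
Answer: -1540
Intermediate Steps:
z(w, a) = -4*a
(z(G(2), -5) - 30)*154 = (-4*(-5) - 30)*154 = (20 - 30)*154 = -10*154 = -1540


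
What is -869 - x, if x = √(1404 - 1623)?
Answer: -869 - I*√219 ≈ -869.0 - 14.799*I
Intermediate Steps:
x = I*√219 (x = √(-219) = I*√219 ≈ 14.799*I)
-869 - x = -869 - I*√219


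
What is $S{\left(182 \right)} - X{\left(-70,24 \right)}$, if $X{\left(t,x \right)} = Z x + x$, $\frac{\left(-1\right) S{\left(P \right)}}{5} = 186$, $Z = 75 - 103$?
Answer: $-282$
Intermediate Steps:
$Z = -28$
$S{\left(P \right)} = -930$ ($S{\left(P \right)} = \left(-5\right) 186 = -930$)
$X{\left(t,x \right)} = - 27 x$ ($X{\left(t,x \right)} = - 28 x + x = - 27 x$)
$S{\left(182 \right)} - X{\left(-70,24 \right)} = -930 - \left(-27\right) 24 = -930 - -648 = -930 + 648 = -282$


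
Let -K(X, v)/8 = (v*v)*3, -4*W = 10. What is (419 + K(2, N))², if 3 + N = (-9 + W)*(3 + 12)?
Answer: 545806231369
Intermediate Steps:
W = -5/2 (W = -¼*10 = -5/2 ≈ -2.5000)
N = -351/2 (N = -3 + (-9 - 5/2)*(3 + 12) = -3 - 23/2*15 = -3 - 345/2 = -351/2 ≈ -175.50)
K(X, v) = -24*v² (K(X, v) = -8*v*v*3 = -8*v²*3 = -24*v²)
(419 + K(2, N))² = (419 - 24*(-351/2)²)² = (419 - 24*123201/4)² = (419 - 739206)² = (-738787)² = 545806231369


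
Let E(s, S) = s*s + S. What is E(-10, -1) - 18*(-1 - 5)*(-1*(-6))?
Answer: 747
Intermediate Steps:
E(s, S) = S + s² (E(s, S) = s² + S = S + s²)
E(-10, -1) - 18*(-1 - 5)*(-1*(-6)) = (-1 + (-10)²) - 18*(-1 - 5)*(-1*(-6)) = (-1 + 100) - (-108)*6 = 99 - 18*(-36) = 99 + 648 = 747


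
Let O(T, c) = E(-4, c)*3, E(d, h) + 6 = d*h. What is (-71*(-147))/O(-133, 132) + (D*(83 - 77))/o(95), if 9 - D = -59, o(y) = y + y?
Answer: -221569/50730 ≈ -4.3676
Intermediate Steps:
o(y) = 2*y
D = 68 (D = 9 - 1*(-59) = 9 + 59 = 68)
E(d, h) = -6 + d*h
O(T, c) = -18 - 12*c (O(T, c) = (-6 - 4*c)*3 = -18 - 12*c)
(-71*(-147))/O(-133, 132) + (D*(83 - 77))/o(95) = (-71*(-147))/(-18 - 12*132) + (68*(83 - 77))/((2*95)) = 10437/(-18 - 1584) + (68*6)/190 = 10437/(-1602) + 408*(1/190) = 10437*(-1/1602) + 204/95 = -3479/534 + 204/95 = -221569/50730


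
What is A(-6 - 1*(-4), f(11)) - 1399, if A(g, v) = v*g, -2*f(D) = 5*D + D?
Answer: -1333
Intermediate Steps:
f(D) = -3*D (f(D) = -(5*D + D)/2 = -3*D)
A(g, v) = g*v
A(-6 - 1*(-4), f(11)) - 1399 = (-6 - 1*(-4))*(-3*11) - 1399 = (-6 + 4)*(-33) - 1399 = -2*(-33) - 1399 = 66 - 1399 = -1333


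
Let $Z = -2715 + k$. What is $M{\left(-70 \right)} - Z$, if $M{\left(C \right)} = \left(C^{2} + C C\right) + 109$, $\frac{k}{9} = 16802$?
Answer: $-138594$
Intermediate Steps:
$k = 151218$ ($k = 9 \cdot 16802 = 151218$)
$M{\left(C \right)} = 109 + 2 C^{2}$ ($M{\left(C \right)} = \left(C^{2} + C^{2}\right) + 109 = 2 C^{2} + 109 = 109 + 2 C^{2}$)
$Z = 148503$ ($Z = -2715 + 151218 = 148503$)
$M{\left(-70 \right)} - Z = \left(109 + 2 \left(-70\right)^{2}\right) - 148503 = \left(109 + 2 \cdot 4900\right) - 148503 = \left(109 + 9800\right) - 148503 = 9909 - 148503 = -138594$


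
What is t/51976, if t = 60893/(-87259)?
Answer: -60893/4535373784 ≈ -1.3426e-5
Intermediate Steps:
t = -60893/87259 (t = 60893*(-1/87259) = -60893/87259 ≈ -0.69784)
t/51976 = -60893/87259/51976 = -60893/87259*1/51976 = -60893/4535373784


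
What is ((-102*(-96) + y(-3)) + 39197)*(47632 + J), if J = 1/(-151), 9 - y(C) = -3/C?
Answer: 352407541707/151 ≈ 2.3338e+9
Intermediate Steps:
y(C) = 9 + 3/C (y(C) = 9 - (-3)/C = 9 + 3/C)
J = -1/151 ≈ -0.0066225
((-102*(-96) + y(-3)) + 39197)*(47632 + J) = ((-102*(-96) + (9 + 3/(-3))) + 39197)*(47632 - 1/151) = ((9792 + (9 + 3*(-⅓))) + 39197)*(7192431/151) = ((9792 + (9 - 1)) + 39197)*(7192431/151) = ((9792 + 8) + 39197)*(7192431/151) = (9800 + 39197)*(7192431/151) = 48997*(7192431/151) = 352407541707/151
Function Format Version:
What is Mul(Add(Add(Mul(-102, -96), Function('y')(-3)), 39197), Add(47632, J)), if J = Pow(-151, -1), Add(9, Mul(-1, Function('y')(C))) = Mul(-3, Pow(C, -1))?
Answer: Rational(352407541707, 151) ≈ 2.3338e+9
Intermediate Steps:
Function('y')(C) = Add(9, Mul(3, Pow(C, -1))) (Function('y')(C) = Add(9, Mul(-1, Mul(-3, Pow(C, -1)))) = Add(9, Mul(3, Pow(C, -1))))
J = Rational(-1, 151) ≈ -0.0066225
Mul(Add(Add(Mul(-102, -96), Function('y')(-3)), 39197), Add(47632, J)) = Mul(Add(Add(Mul(-102, -96), Add(9, Mul(3, Pow(-3, -1)))), 39197), Add(47632, Rational(-1, 151))) = Mul(Add(Add(9792, Add(9, Mul(3, Rational(-1, 3)))), 39197), Rational(7192431, 151)) = Mul(Add(Add(9792, Add(9, -1)), 39197), Rational(7192431, 151)) = Mul(Add(Add(9792, 8), 39197), Rational(7192431, 151)) = Mul(Add(9800, 39197), Rational(7192431, 151)) = Mul(48997, Rational(7192431, 151)) = Rational(352407541707, 151)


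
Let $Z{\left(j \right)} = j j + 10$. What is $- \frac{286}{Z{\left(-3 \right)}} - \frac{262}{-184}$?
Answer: $- \frac{23823}{1748} \approx -13.629$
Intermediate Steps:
$Z{\left(j \right)} = 10 + j^{2}$ ($Z{\left(j \right)} = j^{2} + 10 = 10 + j^{2}$)
$- \frac{286}{Z{\left(-3 \right)}} - \frac{262}{-184} = - \frac{286}{10 + \left(-3\right)^{2}} - \frac{262}{-184} = - \frac{286}{10 + 9} - - \frac{131}{92} = - \frac{286}{19} + \frac{131}{92} = - \frac{23823}{1748}$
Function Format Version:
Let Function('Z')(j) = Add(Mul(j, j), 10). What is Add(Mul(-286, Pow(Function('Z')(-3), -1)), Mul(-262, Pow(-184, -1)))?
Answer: Rational(-23823, 1748) ≈ -13.629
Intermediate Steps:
Function('Z')(j) = Add(10, Pow(j, 2)) (Function('Z')(j) = Add(Pow(j, 2), 10) = Add(10, Pow(j, 2)))
Add(Mul(-286, Pow(Function('Z')(-3), -1)), Mul(-262, Pow(-184, -1))) = Add(Mul(-286, Pow(Add(10, Pow(-3, 2)), -1)), Mul(-262, Pow(-184, -1))) = Add(Mul(-286, Pow(Add(10, 9), -1)), Mul(-262, Rational(-1, 184))) = Add(Mul(-286, Pow(19, -1)), Rational(131, 92)) = Add(Mul(-286, Rational(1, 19)), Rational(131, 92)) = Add(Rational(-286, 19), Rational(131, 92)) = Rational(-23823, 1748)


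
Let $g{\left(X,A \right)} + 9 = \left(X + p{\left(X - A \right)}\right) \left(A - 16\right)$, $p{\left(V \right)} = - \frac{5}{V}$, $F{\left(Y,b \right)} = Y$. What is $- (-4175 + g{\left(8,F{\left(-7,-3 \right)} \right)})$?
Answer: $\frac{13081}{3} \approx 4360.3$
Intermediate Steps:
$g{\left(X,A \right)} = -9 + \left(-16 + A\right) \left(X - \frac{5}{X - A}\right)$ ($g{\left(X,A \right)} = -9 + \left(X - \frac{5}{X - A}\right) \left(A - 16\right) = -9 + \left(X - \frac{5}{X - A}\right) \left(-16 + A\right) = -9 + \left(-16 + A\right) \left(X - \frac{5}{X - A}\right)$)
$- (-4175 + g{\left(8,F{\left(-7,-3 \right)} \right)}) = - (-4175 + \frac{-80 + 5 \left(-7\right) + \left(-7 - 8\right) \left(-9 - 128 - 56\right)}{-7 - 8}) = - (-4175 + \frac{-80 - 35 + \left(-7 - 8\right) \left(-9 - 128 - 56\right)}{-7 - 8}) = - (-4175 + \frac{-80 - 35 - -2895}{-15}) = - (-4175 - \frac{-80 - 35 + 2895}{15}) = - (-4175 - \frac{556}{3}) = \left(-1\right) \left(- \frac{13081}{3}\right) = \frac{13081}{3}$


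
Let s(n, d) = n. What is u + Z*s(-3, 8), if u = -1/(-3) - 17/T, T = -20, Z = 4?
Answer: -649/60 ≈ -10.817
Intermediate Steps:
u = 71/60 (u = -1/(-3) - 17/(-20) = -1*(-⅓) - 17*(-1/20) = ⅓ + 17/20 = 71/60 ≈ 1.1833)
u + Z*s(-3, 8) = 71/60 + 4*(-3) = 71/60 - 12 = -649/60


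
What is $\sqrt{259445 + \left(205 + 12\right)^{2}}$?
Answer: $\sqrt{306534} \approx 553.66$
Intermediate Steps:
$\sqrt{259445 + \left(205 + 12\right)^{2}} = \sqrt{259445 + 217^{2}} = \sqrt{259445 + 47089} = \sqrt{306534}$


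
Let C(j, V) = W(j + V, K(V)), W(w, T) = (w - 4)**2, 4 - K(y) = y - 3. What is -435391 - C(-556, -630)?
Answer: -1851491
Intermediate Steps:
K(y) = 7 - y (K(y) = 4 - (y - 3) = 4 - (-3 + y) = 4 + (3 - y) = 7 - y)
W(w, T) = (-4 + w)**2
C(j, V) = (-4 + V + j)**2 (C(j, V) = (-4 + (j + V))**2 = (-4 + (V + j))**2 = (-4 + V + j)**2)
-435391 - C(-556, -630) = -435391 - (-4 - 630 - 556)**2 = -435391 - 1*(-1190)**2 = -435391 - 1*1416100 = -435391 - 1416100 = -1851491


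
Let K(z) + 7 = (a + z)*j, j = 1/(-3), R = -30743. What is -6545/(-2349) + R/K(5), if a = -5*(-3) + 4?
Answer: 24104494/11745 ≈ 2052.3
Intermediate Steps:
a = 19 (a = 15 + 4 = 19)
j = -1/3 ≈ -0.33333
K(z) = -40/3 - z/3 (K(z) = -7 + (19 + z)*(-1/3) = -7 + (-19/3 - z/3) = -40/3 - z/3)
-6545/(-2349) + R/K(5) = -6545/(-2349) - 30743/(-40/3 - 1/3*5) = -6545*(-1/2349) - 30743/(-40/3 - 5/3) = 6545/2349 - 30743/(-15) = 6545/2349 - 30743*(-1/15) = 6545/2349 + 30743/15 = 24104494/11745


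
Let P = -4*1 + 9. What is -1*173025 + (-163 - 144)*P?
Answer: -174560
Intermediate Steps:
P = 5 (P = -4 + 9 = 5)
-1*173025 + (-163 - 144)*P = -1*173025 + (-163 - 144)*5 = -173025 - 307*5 = -173025 - 1535 = -174560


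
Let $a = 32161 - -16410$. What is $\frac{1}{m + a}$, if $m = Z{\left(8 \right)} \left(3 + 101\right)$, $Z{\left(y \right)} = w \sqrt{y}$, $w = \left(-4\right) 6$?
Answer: $\frac{48571}{2309301913} + \frac{4992 \sqrt{2}}{2309301913} \approx 2.409 \cdot 10^{-5}$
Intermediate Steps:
$w = -24$
$Z{\left(y \right)} = - 24 \sqrt{y}$
$m = - 4992 \sqrt{2}$ ($m = - 24 \sqrt{8} \left(3 + 101\right) = - 24 \cdot 2 \sqrt{2} \cdot 104 = - 48 \sqrt{2} \cdot 104 = - 4992 \sqrt{2} \approx -7059.8$)
$a = 48571$ ($a = 32161 + 16410 = 48571$)
$\frac{1}{m + a} = \frac{1}{- 4992 \sqrt{2} + 48571} = \frac{1}{48571 - 4992 \sqrt{2}}$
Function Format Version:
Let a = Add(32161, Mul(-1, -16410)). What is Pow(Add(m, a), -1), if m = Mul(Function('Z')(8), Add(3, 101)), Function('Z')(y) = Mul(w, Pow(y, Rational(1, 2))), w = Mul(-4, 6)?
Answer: Add(Rational(48571, 2309301913), Mul(Rational(4992, 2309301913), Pow(2, Rational(1, 2)))) ≈ 2.4090e-5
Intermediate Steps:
w = -24
Function('Z')(y) = Mul(-24, Pow(y, Rational(1, 2)))
m = Mul(-4992, Pow(2, Rational(1, 2))) (m = Mul(Mul(-24, Pow(8, Rational(1, 2))), Add(3, 101)) = Mul(Mul(-24, Mul(2, Pow(2, Rational(1, 2)))), 104) = Mul(Mul(-48, Pow(2, Rational(1, 2))), 104) = Mul(-4992, Pow(2, Rational(1, 2))) ≈ -7059.8)
a = 48571 (a = Add(32161, 16410) = 48571)
Pow(Add(m, a), -1) = Pow(Add(Mul(-4992, Pow(2, Rational(1, 2))), 48571), -1) = Pow(Add(48571, Mul(-4992, Pow(2, Rational(1, 2)))), -1)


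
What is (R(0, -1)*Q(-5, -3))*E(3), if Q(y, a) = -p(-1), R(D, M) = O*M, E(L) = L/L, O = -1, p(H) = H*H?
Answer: -1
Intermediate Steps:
p(H) = H²
E(L) = 1
R(D, M) = -M
Q(y, a) = -1 (Q(y, a) = -1*(-1)² = -1*1 = -1)
(R(0, -1)*Q(-5, -3))*E(3) = (-1*(-1)*(-1))*1 = (1*(-1))*1 = -1*1 = -1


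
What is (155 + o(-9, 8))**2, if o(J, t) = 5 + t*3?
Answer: 33856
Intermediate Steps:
o(J, t) = 5 + 3*t
(155 + o(-9, 8))**2 = (155 + (5 + 3*8))**2 = (155 + (5 + 24))**2 = (155 + 29)**2 = 184**2 = 33856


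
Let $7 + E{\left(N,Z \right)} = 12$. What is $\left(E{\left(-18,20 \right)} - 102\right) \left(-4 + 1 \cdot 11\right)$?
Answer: $-679$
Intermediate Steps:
$E{\left(N,Z \right)} = 5$ ($E{\left(N,Z \right)} = -7 + 12 = 5$)
$\left(E{\left(-18,20 \right)} - 102\right) \left(-4 + 1 \cdot 11\right) = \left(5 - 102\right) \left(-4 + 1 \cdot 11\right) = - 97 \left(-4 + 11\right) = \left(-97\right) 7 = -679$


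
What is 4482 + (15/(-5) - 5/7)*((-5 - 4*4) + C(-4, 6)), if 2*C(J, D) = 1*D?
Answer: 31842/7 ≈ 4548.9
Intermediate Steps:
C(J, D) = D/2 (C(J, D) = (1*D)/2 = D/2)
4482 + (15/(-5) - 5/7)*((-5 - 4*4) + C(-4, 6)) = 4482 + (15/(-5) - 5/7)*((-5 - 4*4) + (½)*6) = 4482 + (15*(-⅕) - 5*⅐)*((-5 - 16) + 3) = 4482 + (-3 - 5/7)*(-21 + 3) = 4482 - 26/7*(-18) = 4482 + 468/7 = 31842/7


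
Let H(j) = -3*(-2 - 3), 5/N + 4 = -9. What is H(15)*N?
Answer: -75/13 ≈ -5.7692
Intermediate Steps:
N = -5/13 (N = 5/(-4 - 9) = 5/(-13) = 5*(-1/13) = -5/13 ≈ -0.38462)
H(j) = 15 (H(j) = -3*(-5) = 15)
H(15)*N = 15*(-5/13) = -75/13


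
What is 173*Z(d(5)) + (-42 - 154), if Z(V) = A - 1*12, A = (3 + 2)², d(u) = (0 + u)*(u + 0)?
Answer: 2053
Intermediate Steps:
d(u) = u² (d(u) = u*u = u²)
A = 25 (A = 5² = 25)
Z(V) = 13 (Z(V) = 25 - 1*12 = 25 - 12 = 13)
173*Z(d(5)) + (-42 - 154) = 173*13 + (-42 - 154) = 2249 - 196 = 2053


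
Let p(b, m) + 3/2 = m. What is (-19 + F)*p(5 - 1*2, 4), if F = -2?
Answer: -105/2 ≈ -52.500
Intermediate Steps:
p(b, m) = -3/2 + m
(-19 + F)*p(5 - 1*2, 4) = (-19 - 2)*(-3/2 + 4) = -21*5/2 = -105/2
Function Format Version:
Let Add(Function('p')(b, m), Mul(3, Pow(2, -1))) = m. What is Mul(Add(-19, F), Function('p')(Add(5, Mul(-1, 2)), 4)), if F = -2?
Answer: Rational(-105, 2) ≈ -52.500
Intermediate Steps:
Function('p')(b, m) = Add(Rational(-3, 2), m)
Mul(Add(-19, F), Function('p')(Add(5, Mul(-1, 2)), 4)) = Mul(Add(-19, -2), Add(Rational(-3, 2), 4)) = Mul(-21, Rational(5, 2)) = Rational(-105, 2)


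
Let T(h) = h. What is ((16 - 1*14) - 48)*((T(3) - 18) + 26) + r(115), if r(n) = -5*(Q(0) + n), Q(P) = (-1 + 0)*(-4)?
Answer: -1101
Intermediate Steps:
Q(P) = 4 (Q(P) = -1*(-4) = 4)
r(n) = -20 - 5*n (r(n) = -5*(4 + n) = -20 - 5*n)
((16 - 1*14) - 48)*((T(3) - 18) + 26) + r(115) = ((16 - 1*14) - 48)*((3 - 18) + 26) + (-20 - 5*115) = ((16 - 14) - 48)*(-15 + 26) + (-20 - 575) = (2 - 48)*11 - 595 = -46*11 - 595 = -506 - 595 = -1101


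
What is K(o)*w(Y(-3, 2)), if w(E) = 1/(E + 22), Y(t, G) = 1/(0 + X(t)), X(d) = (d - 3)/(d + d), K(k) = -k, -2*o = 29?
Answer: 29/46 ≈ 0.63043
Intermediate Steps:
o = -29/2 (o = -1/2*29 = -29/2 ≈ -14.500)
X(d) = (-3 + d)/(2*d) (X(d) = (-3 + d)/((2*d)) = (-3 + d)*(1/(2*d)) = (-3 + d)/(2*d))
Y(t, G) = 2*t/(-3 + t) (Y(t, G) = 1/(0 + (-3 + t)/(2*t)) = 1/((-3 + t)/(2*t)) = 2*t/(-3 + t))
w(E) = 1/(22 + E)
K(o)*w(Y(-3, 2)) = (-1*(-29/2))/(22 + 2*(-3)/(-3 - 3)) = 29/(2*(22 + 2*(-3)/(-6))) = 29/(2*(22 + 2*(-3)*(-1/6))) = 29/(2*(22 + 1)) = (29/2)/23 = (29/2)*(1/23) = 29/46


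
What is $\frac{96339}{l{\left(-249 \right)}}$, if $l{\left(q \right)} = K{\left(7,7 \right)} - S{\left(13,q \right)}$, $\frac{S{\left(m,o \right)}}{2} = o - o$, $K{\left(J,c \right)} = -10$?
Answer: $- \frac{96339}{10} \approx -9633.9$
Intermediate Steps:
$S{\left(m,o \right)} = 0$ ($S{\left(m,o \right)} = 2 \left(o - o\right) = 2 \cdot 0 = 0$)
$l{\left(q \right)} = -10$ ($l{\left(q \right)} = -10 - 0 = -10 + 0 = -10$)
$\frac{96339}{l{\left(-249 \right)}} = \frac{96339}{-10} = 96339 \left(- \frac{1}{10}\right) = - \frac{96339}{10}$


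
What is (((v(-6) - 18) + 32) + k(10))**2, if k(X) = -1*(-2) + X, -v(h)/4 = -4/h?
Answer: 4900/9 ≈ 544.44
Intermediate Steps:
v(h) = 16/h (v(h) = -(-16)/h = 16/h)
k(X) = 2 + X
(((v(-6) - 18) + 32) + k(10))**2 = (((16/(-6) - 18) + 32) + (2 + 10))**2 = (((16*(-1/6) - 18) + 32) + 12)**2 = (((-8/3 - 18) + 32) + 12)**2 = ((-62/3 + 32) + 12)**2 = (34/3 + 12)**2 = (70/3)**2 = 4900/9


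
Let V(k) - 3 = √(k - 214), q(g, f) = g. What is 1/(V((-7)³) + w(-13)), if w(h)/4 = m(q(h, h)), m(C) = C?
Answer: -49/2958 - I*√557/2958 ≈ -0.016565 - 0.0079786*I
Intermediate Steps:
V(k) = 3 + √(-214 + k) (V(k) = 3 + √(k - 214) = 3 + √(-214 + k))
w(h) = 4*h
1/(V((-7)³) + w(-13)) = 1/((3 + √(-214 + (-7)³)) + 4*(-13)) = 1/((3 + √(-214 - 343)) - 52) = 1/((3 + √(-557)) - 52) = 1/((3 + I*√557) - 52) = 1/(-49 + I*√557)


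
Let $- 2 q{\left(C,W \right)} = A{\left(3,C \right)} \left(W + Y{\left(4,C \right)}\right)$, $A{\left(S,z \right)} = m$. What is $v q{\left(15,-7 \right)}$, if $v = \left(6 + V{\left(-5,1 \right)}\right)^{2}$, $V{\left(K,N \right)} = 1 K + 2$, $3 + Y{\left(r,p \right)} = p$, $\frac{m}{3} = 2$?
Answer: $-135$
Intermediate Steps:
$m = 6$ ($m = 3 \cdot 2 = 6$)
$Y{\left(r,p \right)} = -3 + p$
$A{\left(S,z \right)} = 6$
$V{\left(K,N \right)} = 2 + K$ ($V{\left(K,N \right)} = K + 2 = 2 + K$)
$q{\left(C,W \right)} = 9 - 3 C - 3 W$ ($q{\left(C,W \right)} = - \frac{6 \left(W + \left(-3 + C\right)\right)}{2} = - \frac{6 \left(-3 + C + W\right)}{2} = - \frac{-18 + 6 C + 6 W}{2} = 9 - 3 C - 3 W$)
$v = 9$ ($v = \left(6 + \left(2 - 5\right)\right)^{2} = \left(6 - 3\right)^{2} = 3^{2} = 9$)
$v q{\left(15,-7 \right)} = 9 \left(9 - 45 - -21\right) = 9 \left(9 - 45 + 21\right) = 9 \left(-15\right) = -135$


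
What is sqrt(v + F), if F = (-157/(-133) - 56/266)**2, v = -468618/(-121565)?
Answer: sqrt(1253620459043355)/16168145 ≈ 2.1899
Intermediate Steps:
v = 468618/121565 (v = -468618*(-1/121565) = 468618/121565 ≈ 3.8549)
F = 16641/17689 (F = (-157*(-1/133) - 56*1/266)**2 = (157/133 - 4/19)**2 = (129/133)**2 = 16641/17689 ≈ 0.94075)
sqrt(v + F) = sqrt(468618/121565 + 16641/17689) = sqrt(10312346967/2150363285) = sqrt(1253620459043355)/16168145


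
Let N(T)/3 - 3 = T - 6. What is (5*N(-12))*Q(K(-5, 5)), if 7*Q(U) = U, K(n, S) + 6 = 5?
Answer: 225/7 ≈ 32.143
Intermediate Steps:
K(n, S) = -1 (K(n, S) = -6 + 5 = -1)
Q(U) = U/7
N(T) = -9 + 3*T (N(T) = 9 + 3*(T - 6) = 9 + 3*(-6 + T) = 9 + (-18 + 3*T) = -9 + 3*T)
(5*N(-12))*Q(K(-5, 5)) = (5*(-9 + 3*(-12)))*((⅐)*(-1)) = (5*(-9 - 36))*(-⅐) = (5*(-45))*(-⅐) = -225*(-⅐) = 225/7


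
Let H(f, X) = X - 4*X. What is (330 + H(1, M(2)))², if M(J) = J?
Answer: 104976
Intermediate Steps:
H(f, X) = -3*X
(330 + H(1, M(2)))² = (330 - 3*2)² = (330 - 6)² = 324² = 104976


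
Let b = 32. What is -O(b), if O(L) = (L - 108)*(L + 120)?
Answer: 11552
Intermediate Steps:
O(L) = (-108 + L)*(120 + L)
-O(b) = -(-12960 + 32² + 12*32) = -(-12960 + 1024 + 384) = -1*(-11552) = 11552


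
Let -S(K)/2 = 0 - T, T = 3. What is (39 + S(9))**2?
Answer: 2025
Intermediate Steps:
S(K) = 6 (S(K) = -2*(0 - 1*3) = -2*(0 - 3) = -2*(-3) = 6)
(39 + S(9))**2 = (39 + 6)**2 = 45**2 = 2025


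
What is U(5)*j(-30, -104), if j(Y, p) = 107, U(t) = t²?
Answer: 2675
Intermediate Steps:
U(5)*j(-30, -104) = 5²*107 = 25*107 = 2675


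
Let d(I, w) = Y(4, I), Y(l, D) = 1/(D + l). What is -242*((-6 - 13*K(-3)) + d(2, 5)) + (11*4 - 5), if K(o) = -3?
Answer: -23962/3 ≈ -7987.3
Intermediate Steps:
d(I, w) = 1/(4 + I) (d(I, w) = 1/(I + 4) = 1/(4 + I))
-242*((-6 - 13*K(-3)) + d(2, 5)) + (11*4 - 5) = -242*((-6 - 13*(-3)) + 1/(4 + 2)) + (11*4 - 5) = -242*((-6 + 39) + 1/6) + (44 - 5) = -242*(33 + ⅙) + 39 = -242*199/6 + 39 = -24079/3 + 39 = -23962/3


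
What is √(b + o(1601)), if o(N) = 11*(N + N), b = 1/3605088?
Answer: 7*√264322403526/19176 ≈ 187.68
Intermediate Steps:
b = 1/3605088 ≈ 2.7739e-7
o(N) = 22*N (o(N) = 11*(2*N) = 22*N)
√(b + o(1601)) = √(1/3605088 + 22*1601) = √(1/3605088 + 35222) = √(126978409537/3605088) = 7*√264322403526/19176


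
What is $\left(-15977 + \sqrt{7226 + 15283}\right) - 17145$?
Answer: $-33122 + 3 \sqrt{2501} \approx -32972.0$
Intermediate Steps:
$\left(-15977 + \sqrt{7226 + 15283}\right) - 17145 = \left(-15977 + \sqrt{22509}\right) - 17145 = \left(-15977 + 3 \sqrt{2501}\right) - 17145 = -33122 + 3 \sqrt{2501}$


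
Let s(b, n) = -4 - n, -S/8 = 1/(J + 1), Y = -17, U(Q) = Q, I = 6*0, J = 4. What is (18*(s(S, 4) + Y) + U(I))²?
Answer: 202500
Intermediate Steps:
I = 0
S = -8/5 (S = -8/(4 + 1) = -8/5 ≈ -1.6000)
(18*(s(S, 4) + Y) + U(I))² = (18*((-4 - 1*4) - 17) + 0)² = (18*((-4 - 4) - 17) + 0)² = (18*(-8 - 17) + 0)² = (18*(-25) + 0)² = (-450 + 0)² = (-450)² = 202500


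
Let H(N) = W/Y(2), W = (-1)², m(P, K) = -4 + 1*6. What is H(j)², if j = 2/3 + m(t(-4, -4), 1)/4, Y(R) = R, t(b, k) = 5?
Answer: ¼ ≈ 0.25000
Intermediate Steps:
m(P, K) = 2 (m(P, K) = -4 + 6 = 2)
W = 1
j = 7/6 (j = 2/3 + 2/4 = 2*(⅓) + 2*(¼) = ⅔ + ½ = 7/6 ≈ 1.1667)
H(N) = ½ (H(N) = 1/2 = 1*(½) = ½)
H(j)² = (½)² = ¼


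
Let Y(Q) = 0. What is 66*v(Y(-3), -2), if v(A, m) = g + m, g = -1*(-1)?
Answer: -66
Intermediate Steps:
g = 1
v(A, m) = 1 + m
66*v(Y(-3), -2) = 66*(1 - 2) = 66*(-1) = -66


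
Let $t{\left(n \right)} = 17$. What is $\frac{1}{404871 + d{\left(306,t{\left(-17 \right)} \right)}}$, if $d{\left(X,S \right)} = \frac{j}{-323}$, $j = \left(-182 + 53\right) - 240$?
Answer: $\frac{323}{130773702} \approx 2.4699 \cdot 10^{-6}$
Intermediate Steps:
$j = -369$ ($j = -129 - 240 = -369$)
$d{\left(X,S \right)} = \frac{369}{323}$ ($d{\left(X,S \right)} = - \frac{369}{-323} = \left(-369\right) \left(- \frac{1}{323}\right) = \frac{369}{323}$)
$\frac{1}{404871 + d{\left(306,t{\left(-17 \right)} \right)}} = \frac{1}{404871 + \frac{369}{323}} = \frac{1}{\frac{130773702}{323}} = \frac{323}{130773702}$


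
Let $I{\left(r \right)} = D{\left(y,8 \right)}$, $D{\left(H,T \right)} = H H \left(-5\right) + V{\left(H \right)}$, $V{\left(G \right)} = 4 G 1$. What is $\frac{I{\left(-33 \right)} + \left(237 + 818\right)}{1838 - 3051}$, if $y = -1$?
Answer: $- \frac{1046}{1213} \approx -0.86232$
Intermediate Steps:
$V{\left(G \right)} = 4 G$
$D{\left(H,T \right)} = - 5 H^{2} + 4 H$ ($D{\left(H,T \right)} = H H \left(-5\right) + 4 H = H \left(- 5 H\right) + 4 H = - 5 H^{2} + 4 H$)
$I{\left(r \right)} = -9$ ($I{\left(r \right)} = - (4 - -5) = - (4 + 5) = \left(-1\right) 9 = -9$)
$\frac{I{\left(-33 \right)} + \left(237 + 818\right)}{1838 - 3051} = \frac{-9 + \left(237 + 818\right)}{1838 - 3051} = \frac{-9 + 1055}{-1213} = 1046 \left(- \frac{1}{1213}\right) = - \frac{1046}{1213}$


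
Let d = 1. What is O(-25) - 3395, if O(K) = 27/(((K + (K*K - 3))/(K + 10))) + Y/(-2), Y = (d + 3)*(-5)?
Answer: -673750/199 ≈ -3385.7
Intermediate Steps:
Y = -20 (Y = (1 + 3)*(-5) = 4*(-5) = -20)
O(K) = 10 + 27*(10 + K)/(-3 + K + K²) (O(K) = 27/(((K + (K*K - 3))/(K + 10))) - 20/(-2) = 27/(((K + (K² - 3))/(10 + K))) - 20*(-½) = 27/(((K + (-3 + K²))/(10 + K))) + 10 = 27/(((-3 + K + K²)/(10 + K))) + 10 = 27*((10 + K)/(-3 + K + K²)) + 10 = 27*(10 + K)/(-3 + K + K²) + 10 = 10 + 27*(10 + K)/(-3 + K + K²))
O(-25) - 3395 = (240 + 10*(-25)² + 37*(-25))/(-3 - 25 + (-25)²) - 3395 = (240 + 10*625 - 925)/(-3 - 25 + 625) - 3395 = (240 + 6250 - 925)/597 - 3395 = (1/597)*5565 - 3395 = 1855/199 - 3395 = -673750/199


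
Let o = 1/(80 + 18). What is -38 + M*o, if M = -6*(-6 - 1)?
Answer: -263/7 ≈ -37.571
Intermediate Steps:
o = 1/98 ≈ 0.010204
M = 42 (M = -6*(-7) = 42)
-38 + M*o = -38 + 42*(1/98) = -38 + 3/7 = -263/7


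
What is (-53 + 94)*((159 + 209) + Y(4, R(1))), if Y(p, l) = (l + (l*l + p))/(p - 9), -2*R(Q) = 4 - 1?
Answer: 300981/20 ≈ 15049.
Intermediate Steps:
R(Q) = -3/2 (R(Q) = -(4 - 1)/2 = -½*3 = -3/2)
Y(p, l) = (l + p + l²)/(-9 + p) (Y(p, l) = (l + (l² + p))/(-9 + p) = (l + (p + l²))/(-9 + p) = (l + p + l²)/(-9 + p))
(-53 + 94)*((159 + 209) + Y(4, R(1))) = (-53 + 94)*((159 + 209) + (-3/2 + 4 + (-3/2)²)/(-9 + 4)) = 41*(368 + (-3/2 + 4 + 9/4)/(-5)) = 41*(368 - ⅕*19/4) = 41*(368 - 19/20) = 41*(7341/20) = 300981/20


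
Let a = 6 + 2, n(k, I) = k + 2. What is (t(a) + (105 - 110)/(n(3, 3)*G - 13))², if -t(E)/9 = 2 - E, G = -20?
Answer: 37295449/12769 ≈ 2920.8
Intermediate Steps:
n(k, I) = 2 + k
a = 8
t(E) = -18 + 9*E (t(E) = -9*(2 - E) = -18 + 9*E)
(t(a) + (105 - 110)/(n(3, 3)*G - 13))² = ((-18 + 9*8) + (105 - 110)/((2 + 3)*(-20) - 13))² = ((-18 + 72) - 5/(5*(-20) - 13))² = (54 - 5/(-100 - 13))² = (54 - 5/(-113))² = (54 - 5*(-1/113))² = (54 + 5/113)² = (6107/113)² = 37295449/12769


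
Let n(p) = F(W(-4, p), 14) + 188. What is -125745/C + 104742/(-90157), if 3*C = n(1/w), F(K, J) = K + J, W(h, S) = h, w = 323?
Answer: -3781234979/1983454 ≈ -1906.4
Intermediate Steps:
F(K, J) = J + K
n(p) = 198 (n(p) = (14 - 4) + 188 = 10 + 188 = 198)
C = 66 (C = (1/3)*198 = 66)
-125745/C + 104742/(-90157) = -125745/66 + 104742/(-90157) = -125745*1/66 + 104742*(-1/90157) = -41915/22 - 104742/90157 = -3781234979/1983454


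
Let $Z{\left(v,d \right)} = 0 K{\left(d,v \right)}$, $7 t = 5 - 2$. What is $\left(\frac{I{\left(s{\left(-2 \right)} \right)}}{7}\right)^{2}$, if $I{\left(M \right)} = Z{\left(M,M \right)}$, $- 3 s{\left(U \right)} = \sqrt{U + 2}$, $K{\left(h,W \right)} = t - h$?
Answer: $0$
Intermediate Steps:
$t = \frac{3}{7}$ ($t = \frac{5 - 2}{7} = \frac{1}{7} \cdot 3 = \frac{3}{7} \approx 0.42857$)
$K{\left(h,W \right)} = \frac{3}{7} - h$
$s{\left(U \right)} = - \frac{\sqrt{2 + U}}{3}$ ($s{\left(U \right)} = - \frac{\sqrt{U + 2}}{3} = - \frac{\sqrt{2 + U}}{3}$)
$Z{\left(v,d \right)} = 0$ ($Z{\left(v,d \right)} = 0 \left(\frac{3}{7} - d\right) = 0$)
$I{\left(M \right)} = 0$
$\left(\frac{I{\left(s{\left(-2 \right)} \right)}}{7}\right)^{2} = \left(\frac{0}{7}\right)^{2} = \left(0 \cdot \frac{1}{7}\right)^{2} = 0^{2} = 0$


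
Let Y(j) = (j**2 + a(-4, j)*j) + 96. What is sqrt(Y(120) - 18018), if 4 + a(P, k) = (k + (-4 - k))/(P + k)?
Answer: 17*I*sqrt(11658)/29 ≈ 63.294*I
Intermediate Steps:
a(P, k) = -4 - 4/(P + k) (a(P, k) = -4 + (k + (-4 - k))/(P + k) = -4 - 4/(P + k))
Y(j) = 96 + j**2 + 4*j*(3 - j)/(-4 + j) (Y(j) = (j**2 + (4*(-1 - 1*(-4) - j)/(-4 + j))*j) + 96 = (j**2 + (4*(-1 + 4 - j)/(-4 + j))*j) + 96 = (j**2 + (4*(3 - j)/(-4 + j))*j) + 96 = (j**2 + 4*j*(3 - j)/(-4 + j)) + 96 = 96 + j**2 + 4*j*(3 - j)/(-4 + j))
sqrt(Y(120) - 18018) = sqrt((-384 + 120**3 - 8*120**2 + 108*120)/(-4 + 120) - 18018) = sqrt((-384 + 1728000 - 8*14400 + 12960)/116 - 18018) = sqrt((-384 + 1728000 - 115200 + 12960)/116 - 18018) = sqrt((1/116)*1625376 - 18018) = sqrt(406344/29 - 18018) = sqrt(-116178/29) = 17*I*sqrt(11658)/29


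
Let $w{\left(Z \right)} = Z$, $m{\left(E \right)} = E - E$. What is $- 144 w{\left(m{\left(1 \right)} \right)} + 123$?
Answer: $123$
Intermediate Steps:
$m{\left(E \right)} = 0$
$- 144 w{\left(m{\left(1 \right)} \right)} + 123 = \left(-144\right) 0 + 123 = 0 + 123 = 123$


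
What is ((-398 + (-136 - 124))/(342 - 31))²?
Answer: 432964/96721 ≈ 4.4764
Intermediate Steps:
((-398 + (-136 - 124))/(342 - 31))² = ((-398 - 260)/311)² = (-658*1/311)² = (-658/311)² = 432964/96721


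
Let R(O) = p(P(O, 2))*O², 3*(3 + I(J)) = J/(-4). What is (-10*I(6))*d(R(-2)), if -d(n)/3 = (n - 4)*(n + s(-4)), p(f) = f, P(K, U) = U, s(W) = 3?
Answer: -4620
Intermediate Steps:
I(J) = -3 - J/12 (I(J) = -3 + (J/(-4))/3 = -3 + (J*(-¼))/3 = -3 + (-J/4)/3 = -3 - J/12)
R(O) = 2*O²
d(n) = -3*(-4 + n)*(3 + n) (d(n) = -3*(n - 4)*(n + 3) = -3*(-4 + n)*(3 + n))
(-10*I(6))*d(R(-2)) = (-10*(-3 - 1/12*6))*(36 - 3*(2*(-2)²)² + 3*(2*(-2)²)) = (-10*(-3 - ½))*(36 - 3*(2*4)² + 3*(2*4)) = (-10*(-7/2))*(36 - 3*8² + 3*8) = 35*(36 - 3*64 + 24) = 35*(36 - 192 + 24) = 35*(-132) = -4620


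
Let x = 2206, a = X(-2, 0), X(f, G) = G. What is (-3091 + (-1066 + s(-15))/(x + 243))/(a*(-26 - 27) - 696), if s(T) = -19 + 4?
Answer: 1892735/426126 ≈ 4.4417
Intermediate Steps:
a = 0
s(T) = -15
(-3091 + (-1066 + s(-15))/(x + 243))/(a*(-26 - 27) - 696) = (-3091 + (-1066 - 15)/(2206 + 243))/(0*(-26 - 27) - 696) = (-3091 - 1081/2449)/(0*(-53) - 696) = (-3091 - 1081*1/2449)/(0 - 696) = (-3091 - 1081/2449)/(-696) = -7570940/2449*(-1/696) = 1892735/426126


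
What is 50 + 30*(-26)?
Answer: -730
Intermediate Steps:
50 + 30*(-26) = 50 - 780 = -730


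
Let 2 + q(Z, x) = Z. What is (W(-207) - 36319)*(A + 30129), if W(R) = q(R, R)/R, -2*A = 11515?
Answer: -183220647616/207 ≈ -8.8512e+8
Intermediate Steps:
A = -11515/2 (A = -½*11515 = -11515/2 ≈ -5757.5)
q(Z, x) = -2 + Z
W(R) = (-2 + R)/R
(W(-207) - 36319)*(A + 30129) = ((-2 - 207)/(-207) - 36319)*(-11515/2 + 30129) = (-1/207*(-209) - 36319)*(48743/2) = (209/207 - 36319)*(48743/2) = -7517824/207*48743/2 = -183220647616/207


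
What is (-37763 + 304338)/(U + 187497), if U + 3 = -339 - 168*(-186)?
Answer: 266575/218403 ≈ 1.2206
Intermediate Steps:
U = 30906 (U = -3 + (-339 - 168*(-186)) = -3 + (-339 + 31248) = -3 + 30909 = 30906)
(-37763 + 304338)/(U + 187497) = (-37763 + 304338)/(30906 + 187497) = 266575/218403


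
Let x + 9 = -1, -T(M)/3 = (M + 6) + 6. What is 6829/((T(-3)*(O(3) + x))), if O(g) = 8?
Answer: 6829/54 ≈ 126.46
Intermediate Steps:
T(M) = -36 - 3*M (T(M) = -3*((M + 6) + 6) = -3*((6 + M) + 6) = -3*(12 + M) = -36 - 3*M)
x = -10 (x = -9 - 1 = -10)
6829/((T(-3)*(O(3) + x))) = 6829/(((-36 - 3*(-3))*(8 - 10))) = 6829/(((-36 + 9)*(-2))) = 6829/((-27*(-2))) = 6829/54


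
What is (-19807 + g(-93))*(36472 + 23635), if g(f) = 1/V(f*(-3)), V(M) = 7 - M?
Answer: -323826763035/272 ≈ -1.1905e+9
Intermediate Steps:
g(f) = 1/(7 + 3*f) (g(f) = 1/(7 - f*(-3)) = 1/(7 - (-3)*f) = 1/(7 + 3*f))
(-19807 + g(-93))*(36472 + 23635) = (-19807 + 1/(7 + 3*(-93)))*(36472 + 23635) = (-19807 + 1/(7 - 279))*60107 = (-19807 + 1/(-272))*60107 = (-19807 - 1/272)*60107 = -5387505/272*60107 = -323826763035/272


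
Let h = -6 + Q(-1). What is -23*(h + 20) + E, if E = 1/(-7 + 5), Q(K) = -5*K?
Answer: -875/2 ≈ -437.50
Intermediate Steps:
h = -1 (h = -6 - 5*(-1) = -6 + 5 = -1)
E = -½ (E = 1/(-2) = -½ ≈ -0.50000)
-23*(h + 20) + E = -23*(-1 + 20) - ½ = -23*19 - ½ = -437 - ½ = -875/2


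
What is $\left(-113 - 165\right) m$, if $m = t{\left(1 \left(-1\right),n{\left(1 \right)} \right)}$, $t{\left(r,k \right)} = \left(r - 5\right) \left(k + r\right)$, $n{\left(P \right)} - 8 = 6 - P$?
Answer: $20016$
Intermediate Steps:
$n{\left(P \right)} = 14 - P$ ($n{\left(P \right)} = 8 - \left(-6 + P\right) = 14 - P$)
$t{\left(r,k \right)} = \left(-5 + r\right) \left(k + r\right)$
$m = -72$ ($m = \left(1 \left(-1\right)\right)^{2} - 5 \left(14 - 1\right) - 5 \cdot 1 \left(-1\right) + \left(14 - 1\right) 1 \left(-1\right) = \left(-1\right)^{2} - 5 \left(14 - 1\right) - -5 + \left(14 - 1\right) \left(-1\right) = 1 - 65 + 5 + 13 \left(-1\right) = 1 - 65 + 5 - 13 = -72$)
$\left(-113 - 165\right) m = \left(-113 - 165\right) \left(-72\right) = \left(-278\right) \left(-72\right) = 20016$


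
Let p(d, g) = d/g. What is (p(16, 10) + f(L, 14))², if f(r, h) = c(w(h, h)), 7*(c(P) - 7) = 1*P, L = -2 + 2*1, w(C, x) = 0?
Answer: 1849/25 ≈ 73.960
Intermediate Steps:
L = 0 (L = -2 + 2 = 0)
c(P) = 7 + P/7 (c(P) = 7 + (1*P)/7 = 7 + P/7)
f(r, h) = 7 (f(r, h) = 7 + (⅐)*0 = 7 + 0 = 7)
(p(16, 10) + f(L, 14))² = (16/10 + 7)² = (16*(⅒) + 7)² = (8/5 + 7)² = (43/5)² = 1849/25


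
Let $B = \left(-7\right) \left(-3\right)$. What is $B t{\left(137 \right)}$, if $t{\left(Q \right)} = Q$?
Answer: $2877$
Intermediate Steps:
$B = 21$
$B t{\left(137 \right)} = 21 \cdot 137 = 2877$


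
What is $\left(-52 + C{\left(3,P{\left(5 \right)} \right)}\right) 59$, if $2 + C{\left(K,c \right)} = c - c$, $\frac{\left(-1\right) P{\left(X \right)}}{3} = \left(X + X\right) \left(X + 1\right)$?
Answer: $-3186$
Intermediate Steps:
$P{\left(X \right)} = - 6 X \left(1 + X\right)$ ($P{\left(X \right)} = - 3 \left(X + X\right) \left(X + 1\right) = - 3 \cdot 2 X \left(1 + X\right) = - 6 X \left(1 + X\right)$)
$C{\left(K,c \right)} = -2$ ($C{\left(K,c \right)} = -2 + \left(c - c\right) = -2 + 0 = -2$)
$\left(-52 + C{\left(3,P{\left(5 \right)} \right)}\right) 59 = \left(-52 - 2\right) 59 = \left(-54\right) 59 = -3186$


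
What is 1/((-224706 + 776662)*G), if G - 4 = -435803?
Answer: -1/240541872844 ≈ -4.1573e-12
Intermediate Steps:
G = -435799 (G = 4 - 435803 = -435799)
1/((-224706 + 776662)*G) = 1/((-224706 + 776662)*(-435799)) = -1/435799/551956 = (1/551956)*(-1/435799) = -1/240541872844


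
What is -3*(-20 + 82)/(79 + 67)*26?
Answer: -2418/73 ≈ -33.123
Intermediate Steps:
-3*(-20 + 82)/(79 + 67)*26 = -3*62/146*26 = -3*62*(1/146)*26 = -93*26/73 = -3*806/73 = -2418/73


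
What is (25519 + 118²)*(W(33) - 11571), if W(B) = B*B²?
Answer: 961068138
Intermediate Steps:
W(B) = B³
(25519 + 118²)*(W(33) - 11571) = (25519 + 118²)*(33³ - 11571) = (25519 + 13924)*(35937 - 11571) = 39443*24366 = 961068138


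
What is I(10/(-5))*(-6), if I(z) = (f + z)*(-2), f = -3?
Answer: -60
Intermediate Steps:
I(z) = 6 - 2*z (I(z) = (-3 + z)*(-2) = 6 - 2*z)
I(10/(-5))*(-6) = (6 - 20/(-5))*(-6) = (6 - 20*(-1)/5)*(-6) = (6 - 2*(-2))*(-6) = (6 + 4)*(-6) = 10*(-6) = -60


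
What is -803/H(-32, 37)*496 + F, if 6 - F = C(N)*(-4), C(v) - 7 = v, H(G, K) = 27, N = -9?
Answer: -398342/27 ≈ -14753.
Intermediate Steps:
C(v) = 7 + v
F = -2 (F = 6 - (7 - 9)*(-4) = 6 - (-2)*(-4) = 6 - 1*8 = 6 - 8 = -2)
-803/H(-32, 37)*496 + F = -803/27*496 - 2 = -398288/27 - 2 = -398342/27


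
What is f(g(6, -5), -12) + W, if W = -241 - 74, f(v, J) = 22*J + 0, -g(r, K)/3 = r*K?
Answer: -579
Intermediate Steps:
g(r, K) = -3*K*r (g(r, K) = -3*r*K = -3*K*r)
f(v, J) = 22*J
W = -315
f(g(6, -5), -12) + W = 22*(-12) - 315 = -264 - 315 = -579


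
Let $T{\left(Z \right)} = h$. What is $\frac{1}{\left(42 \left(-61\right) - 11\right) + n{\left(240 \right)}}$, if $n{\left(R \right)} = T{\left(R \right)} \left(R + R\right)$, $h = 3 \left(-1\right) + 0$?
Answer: $- \frac{1}{4013} \approx -0.00024919$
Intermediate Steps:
$h = -3$ ($h = -3 + 0 = -3$)
$T{\left(Z \right)} = -3$
$n{\left(R \right)} = - 6 R$ ($n{\left(R \right)} = - 3 \left(R + R\right) = - 3 \cdot 2 R = - 6 R$)
$\frac{1}{\left(42 \left(-61\right) - 11\right) + n{\left(240 \right)}} = \frac{1}{\left(42 \left(-61\right) - 11\right) - 1440} = \frac{1}{\left(-2562 - 11\right) - 1440} = \frac{1}{-2573 - 1440} = \frac{1}{-4013} = - \frac{1}{4013}$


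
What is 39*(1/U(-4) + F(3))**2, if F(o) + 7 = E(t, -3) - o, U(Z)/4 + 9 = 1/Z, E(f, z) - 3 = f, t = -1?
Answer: 3440151/1369 ≈ 2512.9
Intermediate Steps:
E(f, z) = 3 + f
U(Z) = -36 + 4/Z (U(Z) = -36 + 4*(1/Z) = -36 + 4/Z)
F(o) = -5 - o (F(o) = -7 + ((3 - 1) - o) = -7 + (2 - o) = -5 - o)
39*(1/U(-4) + F(3))**2 = 39*(1/(-36 + 4/(-4)) + (-5 - 1*3))**2 = 39*(1/(-36 + 4*(-1/4)) + (-5 - 3))**2 = 39*(1/(-36 - 1) - 8)**2 = 39*(1/(-37) - 8)**2 = 39*(-1/37 - 8)**2 = 39*(-297/37)**2 = 39*(88209/1369) = 3440151/1369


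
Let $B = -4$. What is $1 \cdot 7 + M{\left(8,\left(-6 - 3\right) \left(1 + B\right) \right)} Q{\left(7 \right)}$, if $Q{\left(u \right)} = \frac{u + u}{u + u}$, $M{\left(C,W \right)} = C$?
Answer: $15$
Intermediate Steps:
$Q{\left(u \right)} = 1$ ($Q{\left(u \right)} = \frac{2 u}{2 u} = 2 u \frac{1}{2 u} = 1$)
$1 \cdot 7 + M{\left(8,\left(-6 - 3\right) \left(1 + B\right) \right)} Q{\left(7 \right)} = 1 \cdot 7 + 8 \cdot 1 = 7 + 8 = 15$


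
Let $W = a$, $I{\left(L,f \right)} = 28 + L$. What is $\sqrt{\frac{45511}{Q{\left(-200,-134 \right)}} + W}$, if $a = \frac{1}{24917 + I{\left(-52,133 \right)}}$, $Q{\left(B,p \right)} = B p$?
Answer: $\frac{3 \sqrt{209948812848357}}{33356620} \approx 1.3032$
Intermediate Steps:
$a = \frac{1}{24893}$ ($a = \frac{1}{24917 + \left(28 - 52\right)} = \frac{1}{24917 - 24} = \frac{1}{24893} \approx 4.0172 \cdot 10^{-5}$)
$W = \frac{1}{24893} \approx 4.0172 \cdot 10^{-5}$
$\sqrt{\frac{45511}{Q{\left(-200,-134 \right)}} + W} = \sqrt{\frac{45511}{\left(-200\right) \left(-134\right)} + \frac{1}{24893}} = \sqrt{\frac{45511}{26800} + \frac{1}{24893}} = \sqrt{\frac{1132932123}{667132400}} = \frac{3 \sqrt{209948812848357}}{33356620}$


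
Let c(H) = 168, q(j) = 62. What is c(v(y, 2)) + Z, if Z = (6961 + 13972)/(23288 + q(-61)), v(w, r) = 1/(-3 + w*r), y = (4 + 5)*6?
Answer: 3943733/23350 ≈ 168.90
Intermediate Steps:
y = 54 (y = 9*6 = 54)
v(w, r) = 1/(-3 + r*w)
Z = 20933/23350 (Z = (6961 + 13972)/(23288 + 62) = 20933/23350 ≈ 0.89649)
c(v(y, 2)) + Z = 168 + 20933/23350 = 3943733/23350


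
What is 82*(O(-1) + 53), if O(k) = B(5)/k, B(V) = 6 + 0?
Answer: 3854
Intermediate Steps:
B(V) = 6
O(k) = 6/k
82*(O(-1) + 53) = 82*(6/(-1) + 53) = 82*(6*(-1) + 53) = 82*(-6 + 53) = 82*47 = 3854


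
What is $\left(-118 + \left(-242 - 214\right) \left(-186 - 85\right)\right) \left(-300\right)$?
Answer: $-37037400$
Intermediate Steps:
$\left(-118 + \left(-242 - 214\right) \left(-186 - 85\right)\right) \left(-300\right) = \left(-118 - -123576\right) \left(-300\right) = \left(-118 + 123576\right) \left(-300\right) = 123458 \left(-300\right) = -37037400$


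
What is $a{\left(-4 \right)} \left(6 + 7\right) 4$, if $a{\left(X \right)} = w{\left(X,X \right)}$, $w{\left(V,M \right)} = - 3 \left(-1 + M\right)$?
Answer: $780$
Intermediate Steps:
$w{\left(V,M \right)} = 3 - 3 M$
$a{\left(X \right)} = 3 - 3 X$
$a{\left(-4 \right)} \left(6 + 7\right) 4 = \left(3 - -12\right) \left(6 + 7\right) 4 = \left(3 + 12\right) 13 \cdot 4 = 15 \cdot 52 = 780$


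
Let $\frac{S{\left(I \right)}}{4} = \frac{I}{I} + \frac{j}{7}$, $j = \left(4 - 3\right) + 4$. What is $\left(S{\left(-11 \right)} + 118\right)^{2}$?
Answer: $\frac{763876}{49} \approx 15589.0$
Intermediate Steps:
$j = 5$ ($j = \left(4 - 3\right) + 4 = 1 + 4 = 5$)
$S{\left(I \right)} = \frac{48}{7}$ ($S{\left(I \right)} = 4 \left(\frac{I}{I} + \frac{5}{7}\right) = 4 \left(1 + 5 \cdot \frac{1}{7}\right) = 4 \left(1 + \frac{5}{7}\right) = 4 \cdot \frac{12}{7} = \frac{48}{7}$)
$\left(S{\left(-11 \right)} + 118\right)^{2} = \left(\frac{48}{7} + 118\right)^{2} = \left(\frac{874}{7}\right)^{2} = \frac{763876}{49}$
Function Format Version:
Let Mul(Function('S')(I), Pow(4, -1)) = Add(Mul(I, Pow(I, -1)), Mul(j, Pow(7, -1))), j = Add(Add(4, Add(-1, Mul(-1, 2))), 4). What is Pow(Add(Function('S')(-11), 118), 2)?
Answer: Rational(763876, 49) ≈ 15589.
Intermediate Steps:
j = 5 (j = Add(Add(4, Add(-1, -2)), 4) = Add(Add(4, -3), 4) = Add(1, 4) = 5)
Function('S')(I) = Rational(48, 7) (Function('S')(I) = Mul(4, Add(Mul(I, Pow(I, -1)), Mul(5, Pow(7, -1)))) = Mul(4, Add(1, Mul(5, Rational(1, 7)))) = Mul(4, Add(1, Rational(5, 7))) = Mul(4, Rational(12, 7)) = Rational(48, 7))
Pow(Add(Function('S')(-11), 118), 2) = Pow(Add(Rational(48, 7), 118), 2) = Pow(Rational(874, 7), 2) = Rational(763876, 49)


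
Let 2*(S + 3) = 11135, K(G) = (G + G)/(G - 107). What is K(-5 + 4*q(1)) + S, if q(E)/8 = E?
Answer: 222553/40 ≈ 5563.8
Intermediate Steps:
q(E) = 8*E
K(G) = 2*G/(-107 + G) (K(G) = (2*G)/(-107 + G) = 2*G/(-107 + G))
S = 11129/2 (S = -3 + (1/2)*11135 = -3 + 11135/2 = 11129/2 ≈ 5564.5)
K(-5 + 4*q(1)) + S = 2*(-5 + 4*(8*1))/(-107 + (-5 + 4*(8*1))) + 11129/2 = 2*(-5 + 4*8)/(-107 + (-5 + 4*8)) + 11129/2 = 2*(-5 + 32)/(-107 + (-5 + 32)) + 11129/2 = 2*27/(-107 + 27) + 11129/2 = 2*27/(-80) + 11129/2 = 2*27*(-1/80) + 11129/2 = -27/40 + 11129/2 = 222553/40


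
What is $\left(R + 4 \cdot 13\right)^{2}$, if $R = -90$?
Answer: $1444$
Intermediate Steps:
$\left(R + 4 \cdot 13\right)^{2} = \left(-90 + 4 \cdot 13\right)^{2} = \left(-90 + 52\right)^{2} = \left(-38\right)^{2} = 1444$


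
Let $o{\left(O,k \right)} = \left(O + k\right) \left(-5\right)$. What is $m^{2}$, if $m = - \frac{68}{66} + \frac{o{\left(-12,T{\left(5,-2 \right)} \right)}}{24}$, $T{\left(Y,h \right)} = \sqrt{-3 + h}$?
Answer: $\frac{135419}{69696} - \frac{485 i \sqrt{5}}{792} \approx 1.943 - 1.3693 i$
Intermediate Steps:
$o{\left(O,k \right)} = - 5 O - 5 k$
$m = \frac{97}{66} - \frac{5 i \sqrt{5}}{24}$ ($m = - \frac{68}{66} + \frac{\left(-5\right) \left(-12\right) - 5 \sqrt{-3 - 2}}{24} = \left(-68\right) \frac{1}{66} + \left(60 - 5 \sqrt{-5}\right) \frac{1}{24} = - \frac{34}{33} + \left(60 - 5 i \sqrt{5}\right) \frac{1}{24} = - \frac{34}{33} + \left(\frac{5}{2} - \frac{5 i \sqrt{5}}{24}\right) = \frac{97}{66} - \frac{5 i \sqrt{5}}{24} \approx 1.4697 - 0.46585 i$)
$m^{2} = \left(\frac{97}{66} - \frac{5 i \sqrt{5}}{24}\right)^{2}$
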